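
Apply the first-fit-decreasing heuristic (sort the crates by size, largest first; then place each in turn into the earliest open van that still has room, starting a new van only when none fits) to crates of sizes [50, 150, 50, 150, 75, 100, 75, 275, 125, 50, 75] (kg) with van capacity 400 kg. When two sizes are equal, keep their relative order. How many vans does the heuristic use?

3

Sorted descending: 275, 150, 150, 125, 100, 75, 75, 75, 50, 50, 50.
  275 → van 1 (new)  [load 275/400]
  150 → van 2 (new)  [load 150/400]
  150 → van 2  [load 300/400]
  125 → van 1  [load 400/400]
  100 → van 2  [load 400/400]
  75 → van 3 (new)  [load 75/400]
  75 → van 3  [load 150/400]
  75 → van 3  [load 225/400]
  50 → van 3  [load 275/400]
  50 → van 3  [load 325/400]
  50 → van 3  [load 375/400]
3 vans opened.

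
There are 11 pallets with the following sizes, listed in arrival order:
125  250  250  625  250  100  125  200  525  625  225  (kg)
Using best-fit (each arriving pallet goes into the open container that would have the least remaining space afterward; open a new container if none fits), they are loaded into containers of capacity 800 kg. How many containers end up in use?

  125 → container 1 (new)  [load 125/800]
  250 → container 1  [load 375/800]
  250 → container 1  [load 625/800]
  625 → container 2 (new)  [load 625/800]
  250 → container 3 (new)  [load 250/800]
  100 → container 1  [load 725/800]
  125 → container 2  [load 750/800]
  200 → container 3  [load 450/800]
  525 → container 4 (new)  [load 525/800]
  625 → container 5 (new)  [load 625/800]
  225 → container 4  [load 750/800]
5 containers opened.

5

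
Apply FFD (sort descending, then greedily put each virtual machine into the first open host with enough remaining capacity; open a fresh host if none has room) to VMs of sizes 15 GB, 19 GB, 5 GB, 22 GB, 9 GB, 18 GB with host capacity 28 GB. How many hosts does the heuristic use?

4

Sorted descending: 22, 19, 18, 15, 9, 5.
  22 → host 1 (new)  [load 22/28]
  19 → host 2 (new)  [load 19/28]
  18 → host 3 (new)  [load 18/28]
  15 → host 4 (new)  [load 15/28]
  9 → host 2  [load 28/28]
  5 → host 1  [load 27/28]
4 hosts opened.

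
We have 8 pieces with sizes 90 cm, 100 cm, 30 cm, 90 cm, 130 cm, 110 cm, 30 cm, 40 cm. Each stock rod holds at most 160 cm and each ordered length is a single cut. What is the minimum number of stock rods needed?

5

Total = 130 + 110 + 100 + 90 + 90 + 40 + 30 + 30 = 620 cm.
Lower bound: ⌈620/160⌉ = 4 stock rods.
Also, 5 pieces each exceed 80 cm, and no two of those can share a stock rod, so at least 5 stock rods are needed.
A packing using 5 stock rods:
  stock rod 1: 130 + 30 = 160
  stock rod 2: 110 + 40 = 150
  stock rod 3: 100 + 30 = 130
  stock rod 4: 90 = 90
  stock rod 5: 90 = 90
This matches the lower bound, so 5 is optimal.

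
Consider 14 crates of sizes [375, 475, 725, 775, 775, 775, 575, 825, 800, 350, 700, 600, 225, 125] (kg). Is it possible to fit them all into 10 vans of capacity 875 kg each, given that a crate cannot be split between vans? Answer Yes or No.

No

Total = 8100 kg; ⌈8100/875⌉ = 10.
The bound of 10 does not rule out 10, but exhaustive search shows no assignment into 10 vans of capacity 875 kg exists — the minimum is 11.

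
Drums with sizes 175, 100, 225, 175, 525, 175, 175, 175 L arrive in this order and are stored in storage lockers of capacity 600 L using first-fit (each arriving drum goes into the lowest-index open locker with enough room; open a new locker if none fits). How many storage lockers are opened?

4

  175 → locker 1 (new)  [load 175/600]
  100 → locker 1  [load 275/600]
  225 → locker 1  [load 500/600]
  175 → locker 2 (new)  [load 175/600]
  525 → locker 3 (new)  [load 525/600]
  175 → locker 2  [load 350/600]
  175 → locker 2  [load 525/600]
  175 → locker 4 (new)  [load 175/600]
4 storage lockers opened.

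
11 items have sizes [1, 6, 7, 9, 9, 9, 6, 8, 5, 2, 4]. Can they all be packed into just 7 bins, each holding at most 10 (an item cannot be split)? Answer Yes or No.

No

Total = 66; ⌈66/10⌉ = 7.
The bound of 7 does not rule out 7, but exhaustive search shows no assignment into 7 bins of capacity 10 exists — the minimum is 8.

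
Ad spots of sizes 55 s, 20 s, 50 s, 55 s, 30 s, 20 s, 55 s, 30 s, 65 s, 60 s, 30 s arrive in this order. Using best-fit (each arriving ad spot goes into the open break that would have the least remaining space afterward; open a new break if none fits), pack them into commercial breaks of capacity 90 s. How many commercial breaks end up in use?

  55 → break 1 (new)  [load 55/90]
  20 → break 1  [load 75/90]
  50 → break 2 (new)  [load 50/90]
  55 → break 3 (new)  [load 55/90]
  30 → break 3  [load 85/90]
  20 → break 2  [load 70/90]
  55 → break 4 (new)  [load 55/90]
  30 → break 4  [load 85/90]
  65 → break 5 (new)  [load 65/90]
  60 → break 6 (new)  [load 60/90]
  30 → break 6  [load 90/90]
6 commercial breaks opened.

6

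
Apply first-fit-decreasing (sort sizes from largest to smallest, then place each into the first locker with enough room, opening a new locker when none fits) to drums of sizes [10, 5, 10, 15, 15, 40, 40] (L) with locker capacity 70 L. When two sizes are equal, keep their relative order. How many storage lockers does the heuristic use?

2

Sorted descending: 40, 40, 15, 15, 10, 10, 5.
  40 → locker 1 (new)  [load 40/70]
  40 → locker 2 (new)  [load 40/70]
  15 → locker 1  [load 55/70]
  15 → locker 1  [load 70/70]
  10 → locker 2  [load 50/70]
  10 → locker 2  [load 60/70]
  5 → locker 2  [load 65/70]
2 storage lockers opened.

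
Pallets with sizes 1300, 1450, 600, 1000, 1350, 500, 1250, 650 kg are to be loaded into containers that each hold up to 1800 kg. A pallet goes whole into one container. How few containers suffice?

Total = 1450 + 1350 + 1300 + 1250 + 1000 + 650 + 600 + 500 = 8100 kg.
Lower bound: ⌈8100/1800⌉ = 5 containers.
A packing using 6 containers:
  container 1: 1450 = 1450
  container 2: 1350 = 1350
  container 3: 1300 + 500 = 1800
  container 4: 1250 = 1250
  container 5: 1000 + 650 = 1650
  container 6: 600 = 600
No arrangement into 5 containers stays within capacity, so 6 is optimal.

6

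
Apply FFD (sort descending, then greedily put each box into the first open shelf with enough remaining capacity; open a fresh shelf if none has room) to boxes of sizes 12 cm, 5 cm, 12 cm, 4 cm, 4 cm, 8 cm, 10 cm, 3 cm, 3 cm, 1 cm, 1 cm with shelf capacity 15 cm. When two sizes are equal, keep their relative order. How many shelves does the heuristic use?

5

Sorted descending: 12, 12, 10, 8, 5, 4, 4, 3, 3, 1, 1.
  12 → shelf 1 (new)  [load 12/15]
  12 → shelf 2 (new)  [load 12/15]
  10 → shelf 3 (new)  [load 10/15]
  8 → shelf 4 (new)  [load 8/15]
  5 → shelf 3  [load 15/15]
  4 → shelf 4  [load 12/15]
  4 → shelf 5 (new)  [load 4/15]
  3 → shelf 1  [load 15/15]
  3 → shelf 2  [load 15/15]
  1 → shelf 4  [load 13/15]
  1 → shelf 4  [load 14/15]
5 shelves opened.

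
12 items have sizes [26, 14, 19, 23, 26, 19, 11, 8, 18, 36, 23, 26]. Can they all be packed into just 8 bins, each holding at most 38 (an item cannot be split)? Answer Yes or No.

A valid assignment using 8 bins:
  bin 1: 36 = 36
  bin 2: 26 + 11 = 37
  bin 3: 26 + 8 = 34
  bin 4: 26 = 26
  bin 5: 23 + 14 = 37
  bin 6: 23 = 23
  bin 7: 19 + 19 = 38
  bin 8: 18 = 18
Every load is within 38, so 8 bins suffice.

Yes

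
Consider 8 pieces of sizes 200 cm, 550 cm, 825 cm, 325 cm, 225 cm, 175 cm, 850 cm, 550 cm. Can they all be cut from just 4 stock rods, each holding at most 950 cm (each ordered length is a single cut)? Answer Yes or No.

No

Total = 3700 cm; ⌈3700/950⌉ = 4.
The bound of 4 does not rule out 4, but exhaustive search shows no assignment into 4 stock rods of capacity 950 cm exists — the minimum is 5.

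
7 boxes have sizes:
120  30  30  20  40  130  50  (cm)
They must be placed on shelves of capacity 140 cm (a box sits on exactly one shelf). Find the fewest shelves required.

Total = 130 + 120 + 50 + 40 + 30 + 30 + 20 = 420 cm.
Lower bound: ⌈420/140⌉ = 3 shelves.
A packing using 4 shelves:
  shelf 1: 130 = 130
  shelf 2: 120 + 20 = 140
  shelf 3: 50 + 40 + 30 = 120
  shelf 4: 30 = 30
No arrangement into 3 shelves stays within capacity, so 4 is optimal.

4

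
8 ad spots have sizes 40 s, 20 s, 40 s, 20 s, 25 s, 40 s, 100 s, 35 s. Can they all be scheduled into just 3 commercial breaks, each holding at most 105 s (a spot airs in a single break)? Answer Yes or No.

No

Total = 320 s; ⌈320/105⌉ = 4.
At least 4 commercial breaks are required, but only 3 are allowed.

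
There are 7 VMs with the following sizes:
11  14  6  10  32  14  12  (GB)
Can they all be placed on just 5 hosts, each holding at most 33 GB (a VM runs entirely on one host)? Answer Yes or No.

Yes

A valid assignment using 4 hosts:
  host 1: 32 = 32
  host 2: 14 + 14 = 28
  host 3: 12 + 11 + 10 = 33
  host 4: 6 = 6
That uses only 4 ≤ 5, so 5 hosts are enough.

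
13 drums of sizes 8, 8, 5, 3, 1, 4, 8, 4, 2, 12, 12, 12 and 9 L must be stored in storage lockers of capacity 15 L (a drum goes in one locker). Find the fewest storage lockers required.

7

Total = 12 + 12 + 12 + 9 + 8 + 8 + 8 + 5 + 4 + 4 + 3 + 2 + 1 = 88 L.
Lower bound: ⌈88/15⌉ = 6 storage lockers.
Also, 7 drums each exceed 15/2 L, and no two of those can share a locker, so at least 7 storage lockers are needed.
A packing using 7 storage lockers:
  locker 1: 12 + 3 = 15
  locker 2: 12 + 2 + 1 = 15
  locker 3: 12 = 12
  locker 4: 9 + 5 = 14
  locker 5: 8 + 4 = 12
  locker 6: 8 + 4 = 12
  locker 7: 8 = 8
This matches the lower bound, so 7 is optimal.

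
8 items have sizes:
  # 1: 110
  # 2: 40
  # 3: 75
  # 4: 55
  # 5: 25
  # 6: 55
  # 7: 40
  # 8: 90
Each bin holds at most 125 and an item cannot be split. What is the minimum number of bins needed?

5

Total = 110 + 90 + 75 + 55 + 55 + 40 + 40 + 25 = 490.
Lower bound: ⌈490/125⌉ = 4 bins.
A packing using 5 bins:
  bin 1: 110 = 110
  bin 2: 90 + 25 = 115
  bin 3: 75 + 40 = 115
  bin 4: 55 + 55 = 110
  bin 5: 40 = 40
No arrangement into 4 bins stays within capacity, so 5 is optimal.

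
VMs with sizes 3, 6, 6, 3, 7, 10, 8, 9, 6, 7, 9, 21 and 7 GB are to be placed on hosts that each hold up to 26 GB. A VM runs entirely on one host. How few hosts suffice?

4

Total = 21 + 10 + 9 + 9 + 8 + 7 + 7 + 7 + 6 + 6 + 6 + 3 + 3 = 102 GB.
Lower bound: ⌈102/26⌉ = 4 hosts.
A packing using 4 hosts:
  host 1: 21 + 3 = 24
  host 2: 10 + 9 + 7 = 26
  host 3: 9 + 8 + 6 + 3 = 26
  host 4: 7 + 7 + 6 + 6 = 26
This matches the lower bound, so 4 is optimal.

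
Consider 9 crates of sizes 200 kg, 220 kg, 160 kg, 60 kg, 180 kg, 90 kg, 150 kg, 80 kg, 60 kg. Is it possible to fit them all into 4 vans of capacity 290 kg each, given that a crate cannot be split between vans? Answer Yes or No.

No

Total = 1200 kg; ⌈1200/290⌉ = 5.
At least 5 vans are required, but only 4 are allowed.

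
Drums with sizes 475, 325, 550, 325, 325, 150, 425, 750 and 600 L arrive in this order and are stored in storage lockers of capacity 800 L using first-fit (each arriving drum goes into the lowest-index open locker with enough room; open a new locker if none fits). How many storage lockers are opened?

  475 → locker 1 (new)  [load 475/800]
  325 → locker 1  [load 800/800]
  550 → locker 2 (new)  [load 550/800]
  325 → locker 3 (new)  [load 325/800]
  325 → locker 3  [load 650/800]
  150 → locker 2  [load 700/800]
  425 → locker 4 (new)  [load 425/800]
  750 → locker 5 (new)  [load 750/800]
  600 → locker 6 (new)  [load 600/800]
6 storage lockers opened.

6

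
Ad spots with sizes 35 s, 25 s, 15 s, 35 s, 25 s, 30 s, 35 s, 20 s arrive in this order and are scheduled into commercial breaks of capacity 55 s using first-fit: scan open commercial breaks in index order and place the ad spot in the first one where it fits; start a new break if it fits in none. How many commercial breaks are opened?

  35 → break 1 (new)  [load 35/55]
  25 → break 2 (new)  [load 25/55]
  15 → break 1  [load 50/55]
  35 → break 3 (new)  [load 35/55]
  25 → break 2  [load 50/55]
  30 → break 4 (new)  [load 30/55]
  35 → break 5 (new)  [load 35/55]
  20 → break 3  [load 55/55]
5 commercial breaks opened.

5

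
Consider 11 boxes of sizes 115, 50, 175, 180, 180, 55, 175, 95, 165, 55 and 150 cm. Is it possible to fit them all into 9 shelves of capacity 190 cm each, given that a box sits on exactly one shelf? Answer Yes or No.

Yes

A valid assignment using 9 shelves:
  shelf 1: 180 = 180
  shelf 2: 180 = 180
  shelf 3: 175 = 175
  shelf 4: 175 = 175
  shelf 5: 165 = 165
  shelf 6: 150 = 150
  shelf 7: 115 + 55 = 170
  shelf 8: 95 + 55 = 150
  shelf 9: 50 = 50
Every load is within 190 cm, so 9 shelves suffice.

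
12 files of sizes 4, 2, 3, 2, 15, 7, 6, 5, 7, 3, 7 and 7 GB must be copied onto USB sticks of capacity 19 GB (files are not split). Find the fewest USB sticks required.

4

Total = 15 + 7 + 7 + 7 + 7 + 6 + 5 + 4 + 3 + 3 + 2 + 2 = 68 GB.
Lower bound: ⌈68/19⌉ = 4 USB sticks.
A packing using 4 USB sticks:
  USB stick 1: 15 + 4 = 19
  USB stick 2: 7 + 7 + 5 = 19
  USB stick 3: 7 + 7 + 3 + 2 = 19
  USB stick 4: 6 + 3 + 2 = 11
This matches the lower bound, so 4 is optimal.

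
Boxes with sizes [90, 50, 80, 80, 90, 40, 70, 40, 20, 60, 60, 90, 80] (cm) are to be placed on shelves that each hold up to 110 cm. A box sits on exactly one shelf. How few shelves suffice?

Total = 90 + 90 + 90 + 80 + 80 + 80 + 70 + 60 + 60 + 50 + 40 + 40 + 20 = 850 cm.
Lower bound: ⌈850/110⌉ = 8 shelves.
Also, 9 boxes each exceed 55 cm, and no two of those can share a shelf, so at least 9 shelves are needed.
A packing using 9 shelves:
  shelf 1: 90 + 20 = 110
  shelf 2: 90 = 90
  shelf 3: 90 = 90
  shelf 4: 80 = 80
  shelf 5: 80 = 80
  shelf 6: 80 = 80
  shelf 7: 70 + 40 = 110
  shelf 8: 60 + 50 = 110
  shelf 9: 60 + 40 = 100
This matches the lower bound, so 9 is optimal.

9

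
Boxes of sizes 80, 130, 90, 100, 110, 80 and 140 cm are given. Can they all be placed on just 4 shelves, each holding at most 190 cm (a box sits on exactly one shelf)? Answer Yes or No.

Total = 730 cm; ⌈730/190⌉ = 4.
The bound of 4 does not rule out 4, but exhaustive search shows no assignment into 4 shelves of capacity 190 cm exists — the minimum is 5.

No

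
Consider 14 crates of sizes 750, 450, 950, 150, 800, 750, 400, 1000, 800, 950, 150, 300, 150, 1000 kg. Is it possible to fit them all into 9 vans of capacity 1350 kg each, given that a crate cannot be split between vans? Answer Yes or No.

Yes

A valid assignment using 8 vans:
  van 1: 1000 + 300 = 1300
  van 2: 1000 + 150 + 150 = 1300
  van 3: 950 + 400 = 1350
  van 4: 950 + 150 = 1100
  van 5: 800 + 450 = 1250
  van 6: 800 = 800
  van 7: 750 = 750
  van 8: 750 = 750
That uses only 8 ≤ 9, so 9 vans are enough.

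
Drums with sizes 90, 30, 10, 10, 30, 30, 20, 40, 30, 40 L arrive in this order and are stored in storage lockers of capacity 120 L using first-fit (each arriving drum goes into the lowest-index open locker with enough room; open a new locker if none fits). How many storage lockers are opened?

  90 → locker 1 (new)  [load 90/120]
  30 → locker 1  [load 120/120]
  10 → locker 2 (new)  [load 10/120]
  10 → locker 2  [load 20/120]
  30 → locker 2  [load 50/120]
  30 → locker 2  [load 80/120]
  20 → locker 2  [load 100/120]
  40 → locker 3 (new)  [load 40/120]
  30 → locker 3  [load 70/120]
  40 → locker 3  [load 110/120]
3 storage lockers opened.

3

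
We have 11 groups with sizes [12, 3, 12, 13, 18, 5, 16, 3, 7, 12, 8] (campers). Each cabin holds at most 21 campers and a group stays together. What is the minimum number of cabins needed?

Total = 18 + 16 + 13 + 12 + 12 + 12 + 8 + 7 + 5 + 3 + 3 = 109 campers.
Lower bound: ⌈109/21⌉ = 6 cabins.
A packing using 6 cabins:
  cabin 1: 18 + 3 = 21
  cabin 2: 16 + 5 = 21
  cabin 3: 13 + 8 = 21
  cabin 4: 12 + 7 = 19
  cabin 5: 12 + 3 = 15
  cabin 6: 12 = 12
This matches the lower bound, so 6 is optimal.

6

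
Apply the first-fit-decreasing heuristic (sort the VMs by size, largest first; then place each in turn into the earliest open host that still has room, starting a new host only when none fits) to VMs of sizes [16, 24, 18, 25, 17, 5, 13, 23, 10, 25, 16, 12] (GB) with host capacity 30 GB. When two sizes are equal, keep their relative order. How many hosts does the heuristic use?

8

Sorted descending: 25, 25, 24, 23, 18, 17, 16, 16, 13, 12, 10, 5.
  25 → host 1 (new)  [load 25/30]
  25 → host 2 (new)  [load 25/30]
  24 → host 3 (new)  [load 24/30]
  23 → host 4 (new)  [load 23/30]
  18 → host 5 (new)  [load 18/30]
  17 → host 6 (new)  [load 17/30]
  16 → host 7 (new)  [load 16/30]
  16 → host 8 (new)  [load 16/30]
  13 → host 6  [load 30/30]
  12 → host 5  [load 30/30]
  10 → host 7  [load 26/30]
  5 → host 1  [load 30/30]
8 hosts opened.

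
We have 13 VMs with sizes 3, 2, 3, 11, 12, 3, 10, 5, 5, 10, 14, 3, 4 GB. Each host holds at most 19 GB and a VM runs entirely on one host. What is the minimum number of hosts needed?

Total = 14 + 12 + 11 + 10 + 10 + 5 + 5 + 4 + 3 + 3 + 3 + 3 + 2 = 85 GB.
Lower bound: ⌈85/19⌉ = 5 hosts.
A packing using 5 hosts:
  host 1: 14 + 5 = 19
  host 2: 12 + 5 + 2 = 19
  host 3: 11 + 4 + 3 = 18
  host 4: 10 + 3 + 3 + 3 = 19
  host 5: 10 = 10
This matches the lower bound, so 5 is optimal.

5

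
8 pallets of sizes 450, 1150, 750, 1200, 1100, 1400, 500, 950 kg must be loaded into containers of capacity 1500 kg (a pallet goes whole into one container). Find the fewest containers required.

Total = 1400 + 1200 + 1150 + 1100 + 950 + 750 + 500 + 450 = 7500 kg.
Lower bound: ⌈7500/1500⌉ = 5 containers.
A packing using 6 containers:
  container 1: 1400 = 1400
  container 2: 1200 = 1200
  container 3: 1150 = 1150
  container 4: 1100 = 1100
  container 5: 950 + 500 = 1450
  container 6: 750 + 450 = 1200
No arrangement into 5 containers stays within capacity, so 6 is optimal.

6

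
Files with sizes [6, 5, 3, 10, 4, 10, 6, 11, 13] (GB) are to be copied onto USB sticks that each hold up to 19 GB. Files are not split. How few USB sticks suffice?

4

Total = 13 + 11 + 10 + 10 + 6 + 6 + 5 + 4 + 3 = 68 GB.
Lower bound: ⌈68/19⌉ = 4 USB sticks.
A packing using 4 USB sticks:
  USB stick 1: 13 + 6 = 19
  USB stick 2: 11 + 6 = 17
  USB stick 3: 10 + 5 + 4 = 19
  USB stick 4: 10 + 3 = 13
This matches the lower bound, so 4 is optimal.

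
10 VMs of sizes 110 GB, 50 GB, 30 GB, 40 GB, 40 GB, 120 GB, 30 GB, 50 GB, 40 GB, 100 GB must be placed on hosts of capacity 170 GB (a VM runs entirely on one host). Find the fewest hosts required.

Total = 120 + 110 + 100 + 50 + 50 + 40 + 40 + 40 + 30 + 30 = 610 GB.
Lower bound: ⌈610/170⌉ = 4 hosts.
A packing using 4 hosts:
  host 1: 120 + 50 = 170
  host 2: 110 + 50 = 160
  host 3: 100 + 40 + 30 = 170
  host 4: 40 + 40 + 30 = 110
This matches the lower bound, so 4 is optimal.

4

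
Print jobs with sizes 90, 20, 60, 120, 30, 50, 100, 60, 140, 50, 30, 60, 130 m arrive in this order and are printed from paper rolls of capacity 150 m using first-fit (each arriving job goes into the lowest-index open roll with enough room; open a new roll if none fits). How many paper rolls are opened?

7

  90 → roll 1 (new)  [load 90/150]
  20 → roll 1  [load 110/150]
  60 → roll 2 (new)  [load 60/150]
  120 → roll 3 (new)  [load 120/150]
  30 → roll 1  [load 140/150]
  50 → roll 2  [load 110/150]
  100 → roll 4 (new)  [load 100/150]
  60 → roll 5 (new)  [load 60/150]
  140 → roll 6 (new)  [load 140/150]
  50 → roll 4  [load 150/150]
  30 → roll 2  [load 140/150]
  60 → roll 5  [load 120/150]
  130 → roll 7 (new)  [load 130/150]
7 paper rolls opened.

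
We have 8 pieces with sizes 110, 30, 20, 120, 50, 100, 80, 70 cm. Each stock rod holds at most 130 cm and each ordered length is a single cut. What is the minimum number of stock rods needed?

5

Total = 120 + 110 + 100 + 80 + 70 + 50 + 30 + 20 = 580 cm.
Lower bound: ⌈580/130⌉ = 5 stock rods.
A packing using 5 stock rods:
  stock rod 1: 120 = 120
  stock rod 2: 110 + 20 = 130
  stock rod 3: 100 + 30 = 130
  stock rod 4: 80 + 50 = 130
  stock rod 5: 70 = 70
This matches the lower bound, so 5 is optimal.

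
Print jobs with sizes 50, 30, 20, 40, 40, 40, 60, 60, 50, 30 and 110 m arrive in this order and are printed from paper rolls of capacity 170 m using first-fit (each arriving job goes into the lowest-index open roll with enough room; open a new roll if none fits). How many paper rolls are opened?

4

  50 → roll 1 (new)  [load 50/170]
  30 → roll 1  [load 80/170]
  20 → roll 1  [load 100/170]
  40 → roll 1  [load 140/170]
  40 → roll 2 (new)  [load 40/170]
  40 → roll 2  [load 80/170]
  60 → roll 2  [load 140/170]
  60 → roll 3 (new)  [load 60/170]
  50 → roll 3  [load 110/170]
  30 → roll 1  [load 170/170]
  110 → roll 4 (new)  [load 110/170]
4 paper rolls opened.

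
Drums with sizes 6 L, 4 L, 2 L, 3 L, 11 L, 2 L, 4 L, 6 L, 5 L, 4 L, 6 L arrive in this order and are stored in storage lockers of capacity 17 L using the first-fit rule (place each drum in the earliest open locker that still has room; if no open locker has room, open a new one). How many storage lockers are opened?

  6 → locker 1 (new)  [load 6/17]
  4 → locker 1  [load 10/17]
  2 → locker 1  [load 12/17]
  3 → locker 1  [load 15/17]
  11 → locker 2 (new)  [load 11/17]
  2 → locker 1  [load 17/17]
  4 → locker 2  [load 15/17]
  6 → locker 3 (new)  [load 6/17]
  5 → locker 3  [load 11/17]
  4 → locker 3  [load 15/17]
  6 → locker 4 (new)  [load 6/17]
4 storage lockers opened.

4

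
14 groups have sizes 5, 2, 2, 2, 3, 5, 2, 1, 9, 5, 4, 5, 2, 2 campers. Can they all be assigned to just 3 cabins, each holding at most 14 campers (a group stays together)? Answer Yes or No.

No

Total = 49 campers; ⌈49/14⌉ = 4.
At least 4 cabins are required, but only 3 are allowed.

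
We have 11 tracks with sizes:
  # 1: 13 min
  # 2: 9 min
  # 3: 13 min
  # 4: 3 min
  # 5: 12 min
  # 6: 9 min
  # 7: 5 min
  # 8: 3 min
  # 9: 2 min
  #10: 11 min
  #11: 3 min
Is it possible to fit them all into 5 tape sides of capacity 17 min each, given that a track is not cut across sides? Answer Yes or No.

Total = 83 min; ⌈83/17⌉ = 5.
6 tracks each exceed half the capacity and cannot share a side, forcing at least 6 tape sides.
At least 6 tape sides are required, but only 5 are allowed.

No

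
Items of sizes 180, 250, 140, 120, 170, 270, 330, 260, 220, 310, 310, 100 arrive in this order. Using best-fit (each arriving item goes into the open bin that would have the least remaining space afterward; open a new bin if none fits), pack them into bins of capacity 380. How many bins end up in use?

  180 → bin 1 (new)  [load 180/380]
  250 → bin 2 (new)  [load 250/380]
  140 → bin 1  [load 320/380]
  120 → bin 2  [load 370/380]
  170 → bin 3 (new)  [load 170/380]
  270 → bin 4 (new)  [load 270/380]
  330 → bin 5 (new)  [load 330/380]
  260 → bin 6 (new)  [load 260/380]
  220 → bin 7 (new)  [load 220/380]
  310 → bin 8 (new)  [load 310/380]
  310 → bin 9 (new)  [load 310/380]
  100 → bin 4  [load 370/380]
9 bins opened.

9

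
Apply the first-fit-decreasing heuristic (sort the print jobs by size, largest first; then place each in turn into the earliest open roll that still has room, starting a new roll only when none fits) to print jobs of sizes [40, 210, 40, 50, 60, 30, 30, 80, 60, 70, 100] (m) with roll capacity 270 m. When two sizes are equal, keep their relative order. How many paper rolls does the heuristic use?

3

Sorted descending: 210, 100, 80, 70, 60, 60, 50, 40, 40, 30, 30.
  210 → roll 1 (new)  [load 210/270]
  100 → roll 2 (new)  [load 100/270]
  80 → roll 2  [load 180/270]
  70 → roll 2  [load 250/270]
  60 → roll 1  [load 270/270]
  60 → roll 3 (new)  [load 60/270]
  50 → roll 3  [load 110/270]
  40 → roll 3  [load 150/270]
  40 → roll 3  [load 190/270]
  30 → roll 3  [load 220/270]
  30 → roll 3  [load 250/270]
3 paper rolls opened.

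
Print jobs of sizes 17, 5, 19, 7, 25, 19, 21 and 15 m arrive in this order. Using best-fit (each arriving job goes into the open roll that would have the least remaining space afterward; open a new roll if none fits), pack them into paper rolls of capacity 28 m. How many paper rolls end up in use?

6

  17 → roll 1 (new)  [load 17/28]
  5 → roll 1  [load 22/28]
  19 → roll 2 (new)  [load 19/28]
  7 → roll 2  [load 26/28]
  25 → roll 3 (new)  [load 25/28]
  19 → roll 4 (new)  [load 19/28]
  21 → roll 5 (new)  [load 21/28]
  15 → roll 6 (new)  [load 15/28]
6 paper rolls opened.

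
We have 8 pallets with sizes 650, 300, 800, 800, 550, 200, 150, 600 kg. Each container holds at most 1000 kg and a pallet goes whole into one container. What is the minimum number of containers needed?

Total = 800 + 800 + 650 + 600 + 550 + 300 + 200 + 150 = 4050 kg.
Lower bound: ⌈4050/1000⌉ = 5 containers.
A packing using 5 containers:
  container 1: 800 + 200 = 1000
  container 2: 800 + 150 = 950
  container 3: 650 + 300 = 950
  container 4: 600 = 600
  container 5: 550 = 550
This matches the lower bound, so 5 is optimal.

5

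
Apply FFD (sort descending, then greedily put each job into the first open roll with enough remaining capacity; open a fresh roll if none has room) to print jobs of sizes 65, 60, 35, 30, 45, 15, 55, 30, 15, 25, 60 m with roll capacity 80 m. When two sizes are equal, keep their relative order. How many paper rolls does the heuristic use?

6

Sorted descending: 65, 60, 60, 55, 45, 35, 30, 30, 25, 15, 15.
  65 → roll 1 (new)  [load 65/80]
  60 → roll 2 (new)  [load 60/80]
  60 → roll 3 (new)  [load 60/80]
  55 → roll 4 (new)  [load 55/80]
  45 → roll 5 (new)  [load 45/80]
  35 → roll 5  [load 80/80]
  30 → roll 6 (new)  [load 30/80]
  30 → roll 6  [load 60/80]
  25 → roll 4  [load 80/80]
  15 → roll 1  [load 80/80]
  15 → roll 2  [load 75/80]
6 paper rolls opened.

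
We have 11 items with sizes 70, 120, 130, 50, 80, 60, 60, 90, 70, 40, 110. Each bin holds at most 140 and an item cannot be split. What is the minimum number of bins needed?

7

Total = 130 + 120 + 110 + 90 + 80 + 70 + 70 + 60 + 60 + 50 + 40 = 880.
Lower bound: ⌈880/140⌉ = 7 bins.
A packing using 7 bins:
  bin 1: 130 = 130
  bin 2: 120 = 120
  bin 3: 110 = 110
  bin 4: 90 + 50 = 140
  bin 5: 80 + 60 = 140
  bin 6: 70 + 70 = 140
  bin 7: 60 + 40 = 100
This matches the lower bound, so 7 is optimal.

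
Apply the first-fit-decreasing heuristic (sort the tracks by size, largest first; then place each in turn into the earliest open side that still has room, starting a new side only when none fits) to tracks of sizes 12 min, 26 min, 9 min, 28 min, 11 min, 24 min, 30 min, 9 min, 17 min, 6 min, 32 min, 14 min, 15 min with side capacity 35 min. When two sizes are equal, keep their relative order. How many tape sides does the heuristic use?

7

Sorted descending: 32, 30, 28, 26, 24, 17, 15, 14, 12, 11, 9, 9, 6.
  32 → side 1 (new)  [load 32/35]
  30 → side 2 (new)  [load 30/35]
  28 → side 3 (new)  [load 28/35]
  26 → side 4 (new)  [load 26/35]
  24 → side 5 (new)  [load 24/35]
  17 → side 6 (new)  [load 17/35]
  15 → side 6  [load 32/35]
  14 → side 7 (new)  [load 14/35]
  12 → side 7  [load 26/35]
  11 → side 5  [load 35/35]
  9 → side 4  [load 35/35]
  9 → side 7  [load 35/35]
  6 → side 3  [load 34/35]
7 tape sides opened.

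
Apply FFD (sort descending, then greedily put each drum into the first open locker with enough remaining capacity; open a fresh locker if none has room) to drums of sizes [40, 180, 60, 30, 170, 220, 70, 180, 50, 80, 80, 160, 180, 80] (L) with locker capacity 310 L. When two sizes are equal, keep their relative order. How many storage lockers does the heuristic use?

6

Sorted descending: 220, 180, 180, 180, 170, 160, 80, 80, 80, 70, 60, 50, 40, 30.
  220 → locker 1 (new)  [load 220/310]
  180 → locker 2 (new)  [load 180/310]
  180 → locker 3 (new)  [load 180/310]
  180 → locker 4 (new)  [load 180/310]
  170 → locker 5 (new)  [load 170/310]
  160 → locker 6 (new)  [load 160/310]
  80 → locker 1  [load 300/310]
  80 → locker 2  [load 260/310]
  80 → locker 3  [load 260/310]
  70 → locker 4  [load 250/310]
  60 → locker 4  [load 310/310]
  50 → locker 2  [load 310/310]
  40 → locker 3  [load 300/310]
  30 → locker 5  [load 200/310]
6 storage lockers opened.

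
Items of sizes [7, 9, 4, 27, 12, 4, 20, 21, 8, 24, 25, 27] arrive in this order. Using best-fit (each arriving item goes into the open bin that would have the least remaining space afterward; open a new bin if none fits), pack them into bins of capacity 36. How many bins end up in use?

7

  7 → bin 1 (new)  [load 7/36]
  9 → bin 1  [load 16/36]
  4 → bin 1  [load 20/36]
  27 → bin 2 (new)  [load 27/36]
  12 → bin 1  [load 32/36]
  4 → bin 1  [load 36/36]
  20 → bin 3 (new)  [load 20/36]
  21 → bin 4 (new)  [load 21/36]
  8 → bin 2  [load 35/36]
  24 → bin 5 (new)  [load 24/36]
  25 → bin 6 (new)  [load 25/36]
  27 → bin 7 (new)  [load 27/36]
7 bins opened.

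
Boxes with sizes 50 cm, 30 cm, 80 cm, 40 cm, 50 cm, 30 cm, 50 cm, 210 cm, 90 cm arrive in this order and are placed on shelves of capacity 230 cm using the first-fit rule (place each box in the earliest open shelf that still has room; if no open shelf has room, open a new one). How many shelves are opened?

3

  50 → shelf 1 (new)  [load 50/230]
  30 → shelf 1  [load 80/230]
  80 → shelf 1  [load 160/230]
  40 → shelf 1  [load 200/230]
  50 → shelf 2 (new)  [load 50/230]
  30 → shelf 1  [load 230/230]
  50 → shelf 2  [load 100/230]
  210 → shelf 3 (new)  [load 210/230]
  90 → shelf 2  [load 190/230]
3 shelves opened.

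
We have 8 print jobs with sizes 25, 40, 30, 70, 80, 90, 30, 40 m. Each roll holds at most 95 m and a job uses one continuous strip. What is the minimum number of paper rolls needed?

Total = 90 + 80 + 70 + 40 + 40 + 30 + 30 + 25 = 405 m.
Lower bound: ⌈405/95⌉ = 5 paper rolls.
A packing using 5 paper rolls:
  roll 1: 90 = 90
  roll 2: 80 = 80
  roll 3: 70 + 25 = 95
  roll 4: 40 + 40 = 80
  roll 5: 30 + 30 = 60
This matches the lower bound, so 5 is optimal.

5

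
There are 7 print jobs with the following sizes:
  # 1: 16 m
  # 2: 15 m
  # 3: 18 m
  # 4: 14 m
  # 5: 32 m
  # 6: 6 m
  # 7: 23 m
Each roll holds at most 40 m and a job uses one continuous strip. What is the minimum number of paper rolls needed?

Total = 32 + 23 + 18 + 16 + 15 + 14 + 6 = 124 m.
Lower bound: ⌈124/40⌉ = 4 paper rolls.
A packing using 4 paper rolls:
  roll 1: 32 + 6 = 38
  roll 2: 23 + 16 = 39
  roll 3: 18 + 15 = 33
  roll 4: 14 = 14
This matches the lower bound, so 4 is optimal.

4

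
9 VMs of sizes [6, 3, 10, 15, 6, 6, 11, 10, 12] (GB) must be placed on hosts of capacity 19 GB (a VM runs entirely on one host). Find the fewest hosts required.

Total = 15 + 12 + 11 + 10 + 10 + 6 + 6 + 6 + 3 = 79 GB.
Lower bound: ⌈79/19⌉ = 5 hosts.
A packing using 5 hosts:
  host 1: 15 + 3 = 18
  host 2: 12 + 6 = 18
  host 3: 11 + 6 = 17
  host 4: 10 + 6 = 16
  host 5: 10 = 10
This matches the lower bound, so 5 is optimal.

5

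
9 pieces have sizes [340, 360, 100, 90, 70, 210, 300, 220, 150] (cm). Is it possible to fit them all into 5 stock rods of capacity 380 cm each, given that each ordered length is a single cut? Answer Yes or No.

No

Total = 1840 cm; ⌈1840/380⌉ = 5.
The bound of 5 does not rule out 5, but exhaustive search shows no assignment into 5 stock rods of capacity 380 cm exists — the minimum is 6.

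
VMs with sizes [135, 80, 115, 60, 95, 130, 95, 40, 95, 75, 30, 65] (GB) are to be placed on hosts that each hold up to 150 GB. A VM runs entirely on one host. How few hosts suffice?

Total = 135 + 130 + 115 + 95 + 95 + 95 + 80 + 75 + 65 + 60 + 40 + 30 = 1015 GB.
Lower bound: ⌈1015/150⌉ = 7 hosts.
A packing using 8 hosts:
  host 1: 135 = 135
  host 2: 130 = 130
  host 3: 115 + 30 = 145
  host 4: 95 + 40 = 135
  host 5: 95 = 95
  host 6: 95 = 95
  host 7: 80 + 65 = 145
  host 8: 75 + 60 = 135
No arrangement into 7 hosts stays within capacity, so 8 is optimal.

8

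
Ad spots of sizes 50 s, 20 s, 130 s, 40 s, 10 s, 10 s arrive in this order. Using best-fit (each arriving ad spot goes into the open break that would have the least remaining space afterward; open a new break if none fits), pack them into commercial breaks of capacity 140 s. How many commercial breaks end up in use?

2

  50 → break 1 (new)  [load 50/140]
  20 → break 1  [load 70/140]
  130 → break 2 (new)  [load 130/140]
  40 → break 1  [load 110/140]
  10 → break 2  [load 140/140]
  10 → break 1  [load 120/140]
2 commercial breaks opened.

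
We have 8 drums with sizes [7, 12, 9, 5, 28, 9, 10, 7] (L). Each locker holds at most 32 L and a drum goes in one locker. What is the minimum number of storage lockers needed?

Total = 28 + 12 + 10 + 9 + 9 + 7 + 7 + 5 = 87 L.
Lower bound: ⌈87/32⌉ = 3 storage lockers.
A packing using 3 storage lockers:
  locker 1: 28 = 28
  locker 2: 12 + 10 + 9 = 31
  locker 3: 9 + 7 + 7 + 5 = 28
This matches the lower bound, so 3 is optimal.

3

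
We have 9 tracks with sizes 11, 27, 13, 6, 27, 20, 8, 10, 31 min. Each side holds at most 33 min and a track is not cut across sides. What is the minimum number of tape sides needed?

5

Total = 31 + 27 + 27 + 20 + 13 + 11 + 10 + 8 + 6 = 153 min.
Lower bound: ⌈153/33⌉ = 5 tape sides.
A packing using 5 tape sides:
  side 1: 31 = 31
  side 2: 27 + 6 = 33
  side 3: 27 = 27
  side 4: 20 + 13 = 33
  side 5: 11 + 10 + 8 = 29
This matches the lower bound, so 5 is optimal.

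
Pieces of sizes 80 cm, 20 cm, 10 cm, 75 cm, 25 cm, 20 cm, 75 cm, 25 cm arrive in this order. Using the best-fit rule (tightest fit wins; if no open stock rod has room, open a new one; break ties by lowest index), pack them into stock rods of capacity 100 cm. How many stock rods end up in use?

4

  80 → stock rod 1 (new)  [load 80/100]
  20 → stock rod 1  [load 100/100]
  10 → stock rod 2 (new)  [load 10/100]
  75 → stock rod 2  [load 85/100]
  25 → stock rod 3 (new)  [load 25/100]
  20 → stock rod 3  [load 45/100]
  75 → stock rod 4 (new)  [load 75/100]
  25 → stock rod 4  [load 100/100]
4 stock rods opened.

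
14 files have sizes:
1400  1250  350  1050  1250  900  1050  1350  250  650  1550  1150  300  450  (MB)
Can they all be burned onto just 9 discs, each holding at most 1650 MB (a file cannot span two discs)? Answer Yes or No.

A valid assignment using 9 discs:
  disc 1: 1550 = 1550
  disc 2: 1400 + 250 = 1650
  disc 3: 1350 + 300 = 1650
  disc 4: 1250 + 350 = 1600
  disc 5: 1250 = 1250
  disc 6: 1150 + 450 = 1600
  disc 7: 1050 = 1050
  disc 8: 1050 = 1050
  disc 9: 900 + 650 = 1550
Every load is within 1650 MB, so 9 discs suffice.

Yes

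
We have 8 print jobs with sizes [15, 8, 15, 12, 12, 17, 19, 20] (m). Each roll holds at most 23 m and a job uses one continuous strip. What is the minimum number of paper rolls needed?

Total = 20 + 19 + 17 + 15 + 15 + 12 + 12 + 8 = 118 m.
Lower bound: ⌈118/23⌉ = 6 paper rolls.
Also, 7 print jobs each exceed 23/2 m, and no two of those can share a roll, so at least 7 paper rolls are needed.
A packing using 7 paper rolls:
  roll 1: 20 = 20
  roll 2: 19 = 19
  roll 3: 17 = 17
  roll 4: 15 + 8 = 23
  roll 5: 15 = 15
  roll 6: 12 = 12
  roll 7: 12 = 12
This matches the lower bound, so 7 is optimal.

7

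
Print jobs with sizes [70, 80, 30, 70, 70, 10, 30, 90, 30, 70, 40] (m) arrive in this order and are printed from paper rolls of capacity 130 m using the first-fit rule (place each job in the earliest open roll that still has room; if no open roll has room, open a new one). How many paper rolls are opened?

  70 → roll 1 (new)  [load 70/130]
  80 → roll 2 (new)  [load 80/130]
  30 → roll 1  [load 100/130]
  70 → roll 3 (new)  [load 70/130]
  70 → roll 4 (new)  [load 70/130]
  10 → roll 1  [load 110/130]
  30 → roll 2  [load 110/130]
  90 → roll 5 (new)  [load 90/130]
  30 → roll 3  [load 100/130]
  70 → roll 6 (new)  [load 70/130]
  40 → roll 4  [load 110/130]
6 paper rolls opened.

6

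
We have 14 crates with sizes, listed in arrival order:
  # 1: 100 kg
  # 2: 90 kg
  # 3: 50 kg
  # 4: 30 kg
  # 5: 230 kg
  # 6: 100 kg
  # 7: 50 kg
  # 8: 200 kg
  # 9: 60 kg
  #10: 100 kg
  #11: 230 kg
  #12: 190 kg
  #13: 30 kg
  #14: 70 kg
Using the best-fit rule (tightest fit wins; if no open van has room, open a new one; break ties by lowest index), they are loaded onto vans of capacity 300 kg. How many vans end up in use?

6

  100 → van 1 (new)  [load 100/300]
  90 → van 1  [load 190/300]
  50 → van 1  [load 240/300]
  30 → van 1  [load 270/300]
  230 → van 2 (new)  [load 230/300]
  100 → van 3 (new)  [load 100/300]
  50 → van 2  [load 280/300]
  200 → van 3  [load 300/300]
  60 → van 4 (new)  [load 60/300]
  100 → van 4  [load 160/300]
  230 → van 5 (new)  [load 230/300]
  190 → van 6 (new)  [load 190/300]
  30 → van 1  [load 300/300]
  70 → van 5  [load 300/300]
6 vans opened.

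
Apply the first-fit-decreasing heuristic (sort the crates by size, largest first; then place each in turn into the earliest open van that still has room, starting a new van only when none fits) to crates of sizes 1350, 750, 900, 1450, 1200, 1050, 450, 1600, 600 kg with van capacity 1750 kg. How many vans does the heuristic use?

6

Sorted descending: 1600, 1450, 1350, 1200, 1050, 900, 750, 600, 450.
  1600 → van 1 (new)  [load 1600/1750]
  1450 → van 2 (new)  [load 1450/1750]
  1350 → van 3 (new)  [load 1350/1750]
  1200 → van 4 (new)  [load 1200/1750]
  1050 → van 5 (new)  [load 1050/1750]
  900 → van 6 (new)  [load 900/1750]
  750 → van 6  [load 1650/1750]
  600 → van 5  [load 1650/1750]
  450 → van 4  [load 1650/1750]
6 vans opened.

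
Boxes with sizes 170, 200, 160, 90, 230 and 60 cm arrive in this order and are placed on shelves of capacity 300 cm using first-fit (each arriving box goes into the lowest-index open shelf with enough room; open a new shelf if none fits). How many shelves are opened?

  170 → shelf 1 (new)  [load 170/300]
  200 → shelf 2 (new)  [load 200/300]
  160 → shelf 3 (new)  [load 160/300]
  90 → shelf 1  [load 260/300]
  230 → shelf 4 (new)  [load 230/300]
  60 → shelf 2  [load 260/300]
4 shelves opened.

4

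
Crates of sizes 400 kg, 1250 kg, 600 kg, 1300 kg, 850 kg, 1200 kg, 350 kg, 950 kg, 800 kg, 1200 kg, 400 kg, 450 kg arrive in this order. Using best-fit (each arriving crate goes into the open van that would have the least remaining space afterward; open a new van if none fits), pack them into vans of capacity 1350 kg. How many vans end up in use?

  400 → van 1 (new)  [load 400/1350]
  1250 → van 2 (new)  [load 1250/1350]
  600 → van 1  [load 1000/1350]
  1300 → van 3 (new)  [load 1300/1350]
  850 → van 4 (new)  [load 850/1350]
  1200 → van 5 (new)  [load 1200/1350]
  350 → van 1  [load 1350/1350]
  950 → van 6 (new)  [load 950/1350]
  800 → van 7 (new)  [load 800/1350]
  1200 → van 8 (new)  [load 1200/1350]
  400 → van 6  [load 1350/1350]
  450 → van 4  [load 1300/1350]
8 vans opened.

8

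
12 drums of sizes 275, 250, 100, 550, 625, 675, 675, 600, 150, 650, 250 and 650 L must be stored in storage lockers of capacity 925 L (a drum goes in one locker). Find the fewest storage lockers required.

7

Total = 675 + 675 + 650 + 650 + 625 + 600 + 550 + 275 + 250 + 250 + 150 + 100 = 5450 L.
Lower bound: ⌈5450/925⌉ = 6 storage lockers.
Also, 7 drums each exceed 925/2 L, and no two of those can share a locker, so at least 7 storage lockers are needed.
A packing using 7 storage lockers:
  locker 1: 675 + 250 = 925
  locker 2: 675 + 250 = 925
  locker 3: 650 + 275 = 925
  locker 4: 650 + 150 + 100 = 900
  locker 5: 625 = 625
  locker 6: 600 = 600
  locker 7: 550 = 550
This matches the lower bound, so 7 is optimal.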